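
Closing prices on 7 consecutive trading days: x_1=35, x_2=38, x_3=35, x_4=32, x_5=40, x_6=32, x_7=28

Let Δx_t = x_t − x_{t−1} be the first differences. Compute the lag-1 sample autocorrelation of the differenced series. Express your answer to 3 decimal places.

-0.395

First differences Δx: 3, -3, -3, 8, -8, -4
Mean of differences = -1.1667
Numerator Σ(Δx_t−Δx̄)(Δx_{t+1}−Δx̄) = -64.3611
Denominator Σ(Δx_t−Δx̄)² = 162.8333
r_1(Δx) = -64.3611 / 162.8333 = -0.395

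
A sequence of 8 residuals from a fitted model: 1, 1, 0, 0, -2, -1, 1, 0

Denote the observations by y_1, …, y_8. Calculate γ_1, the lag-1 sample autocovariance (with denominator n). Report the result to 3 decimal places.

Mean ȳ = (1 + 1 + 0 + 0 − 2 − 1 + 1 + 0)/8 = 0.0000
Σ_{t=1}^{7}(y_t−ȳ)(y_{t+1}−ȳ) = 2.0000
γ_1 = 2.0000 / 8 = 0.250

0.250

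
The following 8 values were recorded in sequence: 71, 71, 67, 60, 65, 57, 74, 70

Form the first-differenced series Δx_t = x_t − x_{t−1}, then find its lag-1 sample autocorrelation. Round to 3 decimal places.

First differences Δx: 0, -4, -7, 5, -8, 17, -4
Mean of differences = -0.1429
Numerator Σ(Δx_t−Δx̄)(Δx_{t+1}−Δx̄) = -250.5918
Denominator Σ(Δx_t−Δx̄)² = 458.8571
r_1(Δx) = -250.5918 / 458.8571 = -0.546

-0.546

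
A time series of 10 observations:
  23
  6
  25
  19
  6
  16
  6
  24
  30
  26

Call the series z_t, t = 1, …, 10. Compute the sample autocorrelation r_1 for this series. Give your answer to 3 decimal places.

Mean z̄ = (23 + 6 + 25 + 19 + 6 + 16 + 6 + 24 + 30 + 26)/10 = 18.1000
Numerator Σ_{t=1}^{9}(z_t−z̄)(z_{t+1}−z̄) = -3.8100
Denominator Σ(z_t−z̄)² = 754.9000
r_1 = -3.8100 / 754.9000 = -0.005

-0.005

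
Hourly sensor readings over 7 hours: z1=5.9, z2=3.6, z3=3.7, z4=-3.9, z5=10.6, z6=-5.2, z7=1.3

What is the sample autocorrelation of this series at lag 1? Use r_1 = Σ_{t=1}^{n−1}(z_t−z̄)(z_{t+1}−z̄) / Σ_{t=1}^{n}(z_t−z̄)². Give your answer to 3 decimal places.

Mean z̄ = (5.9 + 3.6 + 3.7 − 3.9 + 10.6 − 5.2 + 1.3)/7 = 2.2857
Numerator Σ_{t=1}^{6}(z_t−z̄)(z_{t+1}−z̄) = -108.4288
Denominator Σ(z_t−z̄)² = 181.1886
r_1 = -108.4288 / 181.1886 = -0.598

-0.598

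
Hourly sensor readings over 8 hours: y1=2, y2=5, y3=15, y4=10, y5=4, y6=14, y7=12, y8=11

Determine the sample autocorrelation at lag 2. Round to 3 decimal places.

Mean ȳ = (2 + 5 + 15 + 10 + 4 + 14 + 12 + 11)/8 = 9.1250
Deviations from mean: -7.1250, -4.1250, 5.8750, 0.8750, -5.1250, 4.8750, 2.8750, 1.8750
Σ(y_t−ȳ)(y_{t+2}−ȳ) = (-41.8594) + (-3.6094) + (-30.1094) + (4.2656) + (-14.7344) + (9.1406) = -76.9063
Denominator Σ(y_t−ȳ)² = 164.8750
r_2 = -76.9063 / 164.8750 = -0.466

-0.466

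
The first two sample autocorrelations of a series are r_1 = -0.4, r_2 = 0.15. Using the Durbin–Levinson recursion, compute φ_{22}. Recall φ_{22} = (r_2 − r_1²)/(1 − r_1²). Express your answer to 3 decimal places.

φ_{22} = (r_2 − r_1²) / (1 − r_1²)
r_1² = (-0.4)² = 0.16
Numerator = 0.15 − 0.1600 = -0.0100; denominator = 1 − 0.1600 = 0.8400
φ_{22} = -0.0100 / 0.8400 = -0.012

-0.012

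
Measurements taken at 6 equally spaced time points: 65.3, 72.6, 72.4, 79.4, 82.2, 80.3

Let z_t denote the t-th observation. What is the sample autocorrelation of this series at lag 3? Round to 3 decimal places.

-0.362

Mean z̄ = (65.3 + 72.6 + 72.4 + 79.4 + 82.2 + 80.3)/6 = 75.3667
Deviations from mean: -10.0667, -2.7667, -2.9667, 4.0333, 6.8333, 4.9333
Numerator Σ_{t=1}^{3}(z_t−z̄)(z_{t+3}−z̄) = -74.1433
Denominator Σ(z_t−z̄)² = 205.0933
r_3 = -74.1433 / 205.0933 = -0.362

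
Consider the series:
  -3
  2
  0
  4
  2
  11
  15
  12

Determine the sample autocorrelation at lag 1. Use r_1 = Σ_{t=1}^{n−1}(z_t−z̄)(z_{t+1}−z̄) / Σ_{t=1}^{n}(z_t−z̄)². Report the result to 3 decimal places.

0.539

Mean z̄ = (-3 + 2 + 0 + 4 + 2 + 11 + 15 + 12)/8 = 5.3750
Deviations from mean: -8.3750, -3.3750, -5.3750, -1.3750, -3.3750, 5.6250, 9.6250, 6.6250
Σ(z_t−z̄)(z_{t+1}−z̄) = (28.2656) + (18.1406) + (7.3906) + (4.6406) + (-18.9844) + (54.1406) + (63.7656) = 157.3594
Denominator Σ(z_t−z̄)² = 291.8750
r_1 = 157.3594 / 291.8750 = 0.539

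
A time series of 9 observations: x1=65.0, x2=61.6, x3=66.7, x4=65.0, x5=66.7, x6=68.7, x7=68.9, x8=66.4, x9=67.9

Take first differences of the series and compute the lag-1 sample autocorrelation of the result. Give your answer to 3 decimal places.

-0.569

First differences Δx: -3.4, 5.1, -1.7, 1.7, 2.0, 0.2, -2.5, 1.5
Mean of differences = 0.3625
Numerator Σ(Δx_t−Δx̄)(Δx_{t+1}−Δx̄) = -31.2214
Denominator Σ(Δx_t−Δx̄)² = 54.8388
r_1(Δx) = -31.2214 / 54.8388 = -0.569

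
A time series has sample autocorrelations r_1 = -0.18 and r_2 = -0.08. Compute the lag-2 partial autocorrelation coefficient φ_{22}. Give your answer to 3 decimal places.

φ_{22} = (r_2 − r_1²) / (1 − r_1²)
r_1² = (-0.18)² = 0.0324
Numerator = -0.08 − 0.0324 = -0.1124; denominator = 1 − 0.0324 = 0.9676
φ_{22} = -0.1124 / 0.9676 = -0.116

-0.116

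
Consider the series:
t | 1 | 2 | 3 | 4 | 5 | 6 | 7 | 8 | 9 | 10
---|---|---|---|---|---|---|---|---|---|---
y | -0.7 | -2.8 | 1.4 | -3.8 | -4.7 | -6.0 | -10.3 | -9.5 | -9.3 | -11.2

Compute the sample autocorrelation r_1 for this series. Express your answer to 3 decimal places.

0.613

Mean ȳ = (-0.7 − 2.8 + 1.4 − 3.8 − 4.7 − 6.0 − 10.3 − 9.5 − 9.3 − 11.2)/10 = -5.6900
Numerator Σ_{t=1}^{9}(y_t−ȳ)(y_{t+1}−ȳ) = 102.5139
Denominator Σ(y_t−ȳ)² = 167.3290
r_1 = 102.5139 / 167.3290 = 0.613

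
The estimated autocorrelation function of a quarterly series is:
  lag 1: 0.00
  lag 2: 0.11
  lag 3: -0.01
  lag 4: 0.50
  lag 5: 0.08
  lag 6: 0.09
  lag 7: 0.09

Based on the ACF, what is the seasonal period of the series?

4

The largest autocorrelation is r_4 = 0.50; the remaining lags stay at or below 0.11.
The dominant spike at lag 4 indicates a seasonal period of 4.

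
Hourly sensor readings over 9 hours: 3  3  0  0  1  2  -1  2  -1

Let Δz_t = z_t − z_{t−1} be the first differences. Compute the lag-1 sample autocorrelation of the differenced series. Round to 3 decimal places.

First differences Δz: 0, -3, 0, 1, 1, -3, 3, -3
Mean of differences = -0.5000
Numerator Σ(Δz_t−Δz̄)(Δz_{t+1}−Δz̄) = -20.7500
Denominator Σ(Δz_t−Δz̄)² = 36.0000
r_1(Δz) = -20.7500 / 36.0000 = -0.576

-0.576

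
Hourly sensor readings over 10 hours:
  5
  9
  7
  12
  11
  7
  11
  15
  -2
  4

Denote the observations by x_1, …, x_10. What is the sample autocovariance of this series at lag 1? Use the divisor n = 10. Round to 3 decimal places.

Mean x̄ = (5 + 9 + 7 + 12 + 11 + 7 + 11 + 15 − 2 + 4)/10 = 7.9000
Σ_{t=1}^{9}(x_t−x̄)(x_{t+1}−x̄) = -10.4100
γ_1 = -10.4100 / 10 = -1.041

-1.041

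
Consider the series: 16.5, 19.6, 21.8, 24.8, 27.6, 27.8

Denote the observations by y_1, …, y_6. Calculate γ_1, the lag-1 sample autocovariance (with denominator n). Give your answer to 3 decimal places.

Mean ȳ = (16.5 + 19.6 + 21.8 + 24.8 + 27.6 + 27.8)/6 = 23.0167
Σ_{t=1}^{5}(y_t−ȳ)(y_{t+1}−ȳ) = 54.3497
γ_1 = 54.3497 / 6 = 9.058

9.058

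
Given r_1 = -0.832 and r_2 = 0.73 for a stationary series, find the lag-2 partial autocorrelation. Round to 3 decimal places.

0.123

φ_{22} = (r_2 − r_1²) / (1 − r_1²)
r_1² = (-0.832)² = 0.692224
Numerator = 0.73 − 0.6922 = 0.0378; denominator = 1 − 0.6922 = 0.3078
φ_{22} = 0.0378 / 0.3078 = 0.123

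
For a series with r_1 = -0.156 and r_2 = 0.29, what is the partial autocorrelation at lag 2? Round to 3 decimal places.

0.272

φ_{22} = (r_2 − r_1²) / (1 − r_1²)
r_1² = (-0.156)² = 0.024336
Numerator = 0.29 − 0.0243 = 0.2657; denominator = 1 − 0.0243 = 0.9757
φ_{22} = 0.2657 / 0.9757 = 0.272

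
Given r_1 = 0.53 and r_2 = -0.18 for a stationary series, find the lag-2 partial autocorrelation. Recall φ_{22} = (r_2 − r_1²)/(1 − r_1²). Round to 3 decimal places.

-0.641

φ_{22} = (r_2 − r_1²) / (1 − r_1²)
r_1² = (0.53)² = 0.2809
Numerator = -0.18 − 0.2809 = -0.4609; denominator = 1 − 0.2809 = 0.7191
φ_{22} = -0.4609 / 0.7191 = -0.641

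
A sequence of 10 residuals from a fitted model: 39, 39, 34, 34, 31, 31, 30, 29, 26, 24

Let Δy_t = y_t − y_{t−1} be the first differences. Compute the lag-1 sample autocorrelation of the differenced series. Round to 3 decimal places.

First differences Δy: 0, -5, 0, -3, 0, -1, -1, -3, -2
Mean of differences = -1.6667
Numerator Σ(Δy_t−Δȳ)(Δy_{t+1}−Δȳ) = -14.4444
Denominator Σ(Δy_t−Δȳ)² = 24.0000
r_1(Δy) = -14.4444 / 24.0000 = -0.602

-0.602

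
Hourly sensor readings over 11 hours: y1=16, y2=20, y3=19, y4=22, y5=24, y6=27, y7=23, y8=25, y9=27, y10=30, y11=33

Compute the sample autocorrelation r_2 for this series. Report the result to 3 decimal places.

Mean ȳ = (16 + 20 + 19 + 22 + 24 + 27 + 23 + 25 + 27 + 30 + 33)/11 = 24.1818
Numerator Σ_{t=1}^{9}(y_t−ȳ)(y_{t+2}−ȳ) = 75.1157
Denominator Σ(y_t−ȳ)² = 245.6364
r_2 = 75.1157 / 245.6364 = 0.306

0.306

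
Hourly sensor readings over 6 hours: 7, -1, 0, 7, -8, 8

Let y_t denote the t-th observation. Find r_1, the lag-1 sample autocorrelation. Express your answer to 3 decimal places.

-0.641

Mean ȳ = (7 − 1 + 0 + 7 − 8 + 8)/6 = 2.1667
Σ(y_t−ȳ)(y_{t+1}−ȳ) = (-15.3056) + (6.8611) + (-10.4722) + (-49.1389) + (-59.3056) = -127.3611
Denominator Σ(y_t−ȳ)² = 198.8333
r_1 = -127.3611 / 198.8333 = -0.641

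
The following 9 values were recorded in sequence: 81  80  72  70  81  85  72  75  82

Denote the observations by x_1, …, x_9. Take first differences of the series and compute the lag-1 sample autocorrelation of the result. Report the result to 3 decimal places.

First differences Δx: -1, -8, -2, 11, 4, -13, 3, 7
Mean of differences = 0.1250
Numerator Σ(Δx_t−Δx̄)(Δx_{t+1}−Δx̄) = -23.3906
Denominator Σ(Δx_t−Δx̄)² = 432.8750
r_1(Δx) = -23.3906 / 432.8750 = -0.054

-0.054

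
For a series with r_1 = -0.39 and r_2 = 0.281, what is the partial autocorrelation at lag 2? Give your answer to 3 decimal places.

0.152

φ_{22} = (r_2 − r_1²) / (1 − r_1²)
r_1² = (-0.39)² = 0.1521
Numerator = 0.281 − 0.1521 = 0.1289; denominator = 1 − 0.1521 = 0.8479
φ_{22} = 0.1289 / 0.8479 = 0.152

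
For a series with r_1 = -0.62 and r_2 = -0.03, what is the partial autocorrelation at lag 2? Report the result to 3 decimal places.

-0.673

φ_{22} = (r_2 − r_1²) / (1 − r_1²)
r_1² = (-0.62)² = 0.3844
Numerator = -0.03 − 0.3844 = -0.4144; denominator = 1 − 0.3844 = 0.6156
φ_{22} = -0.4144 / 0.6156 = -0.673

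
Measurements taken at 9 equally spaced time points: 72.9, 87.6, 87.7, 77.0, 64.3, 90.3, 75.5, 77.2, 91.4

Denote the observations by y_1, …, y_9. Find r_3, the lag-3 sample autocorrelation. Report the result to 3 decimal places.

0.232

Mean ȳ = (72.9 + 87.6 + 87.7 + 77.0 + 64.3 + 90.3 + 75.5 + 77.2 + 91.4)/9 = 80.4333
Numerator Σ_{t=1}^{6}(y_t−ȳ)(y_{t+3}−ȳ) = 159.2467
Denominator Σ(y_t−ȳ)² = 685.4000
r_3 = 159.2467 / 685.4000 = 0.232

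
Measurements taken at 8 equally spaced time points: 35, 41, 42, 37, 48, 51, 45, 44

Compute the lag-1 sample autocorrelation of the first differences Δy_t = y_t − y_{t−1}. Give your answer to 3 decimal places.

First differences Δy: 6, 1, -5, 11, 3, -6, -1
Mean of differences = 1.2857
Numerator Σ(Δy_t−Δȳ)(Δy_{t+1}−Δȳ) = -39.7959
Denominator Σ(Δy_t−Δȳ)² = 217.4286
r_1(Δy) = -39.7959 / 217.4286 = -0.183

-0.183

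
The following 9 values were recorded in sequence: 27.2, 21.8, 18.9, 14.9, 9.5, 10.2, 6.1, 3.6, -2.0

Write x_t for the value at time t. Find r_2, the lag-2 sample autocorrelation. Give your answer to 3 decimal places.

0.322

Mean x̄ = (27.2 + 21.8 + 18.9 + 14.9 + 9.5 + 10.2 + 6.1 + 3.6 − 2.0)/9 = 12.2444
Σ(x_t−x̄)(x_{t+2}−x̄) = (99.5375) + (25.3753) + (-18.2658) + (-5.4291) + (16.8631) + (17.6731) + (87.5242) = 223.2783
Denominator Σ(x_t−x̄)² = 693.4222
r_2 = 223.2783 / 693.4222 = 0.322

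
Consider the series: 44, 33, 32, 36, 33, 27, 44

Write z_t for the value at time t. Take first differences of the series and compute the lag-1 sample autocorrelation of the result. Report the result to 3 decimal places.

First differences Δz: -11, -1, 4, -3, -6, 17
Mean of differences = 0.0000
Numerator Σ(Δz_t−Δz̄)(Δz_{t+1}−Δz̄) = -89.0000
Denominator Σ(Δz_t−Δz̄)² = 472.0000
r_1(Δz) = -89.0000 / 472.0000 = -0.189

-0.189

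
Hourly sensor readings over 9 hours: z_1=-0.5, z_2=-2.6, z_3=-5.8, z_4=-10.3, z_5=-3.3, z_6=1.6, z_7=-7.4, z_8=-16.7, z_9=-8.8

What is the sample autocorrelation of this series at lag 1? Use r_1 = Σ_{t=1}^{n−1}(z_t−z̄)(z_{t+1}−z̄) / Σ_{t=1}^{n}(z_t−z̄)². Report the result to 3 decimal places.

Mean z̄ = (-0.5 − 2.6 − 5.8 − 10.3 − 3.3 + 1.6 − 7.4 − 16.7 − 8.8)/9 = -5.9778
Numerator Σ_{t=1}^{8}(z_t−z̄)(z_{t+1}−z̄) = 61.7851
Denominator Σ(z_t−z̄)² = 249.6756
r_1 = 61.7851 / 249.6756 = 0.247

0.247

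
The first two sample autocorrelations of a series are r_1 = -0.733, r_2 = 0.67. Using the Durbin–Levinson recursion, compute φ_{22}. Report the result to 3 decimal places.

0.287

φ_{22} = (r_2 − r_1²) / (1 − r_1²)
r_1² = (-0.733)² = 0.537289
Numerator = 0.67 − 0.5373 = 0.1327; denominator = 1 − 0.5373 = 0.4627
φ_{22} = 0.1327 / 0.4627 = 0.287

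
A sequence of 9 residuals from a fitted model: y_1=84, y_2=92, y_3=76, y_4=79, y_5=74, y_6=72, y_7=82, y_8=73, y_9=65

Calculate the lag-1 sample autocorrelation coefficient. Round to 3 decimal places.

Mean ȳ = (84 + 92 + 76 + 79 + 74 + 72 + 82 + 73 + 65)/9 = 77.4444
Numerator Σ_{t=1}^{8}(y_t−ȳ)(y_{t+1}−ȳ) = 95.8025
Denominator Σ(y_t−ȳ)² = 496.2222
r_1 = 95.8025 / 496.2222 = 0.193

0.193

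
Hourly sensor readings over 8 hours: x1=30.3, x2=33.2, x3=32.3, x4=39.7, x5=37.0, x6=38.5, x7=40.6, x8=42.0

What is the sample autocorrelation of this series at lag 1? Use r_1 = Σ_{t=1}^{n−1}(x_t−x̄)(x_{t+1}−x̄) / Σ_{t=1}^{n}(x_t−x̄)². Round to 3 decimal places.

Mean x̄ = (30.3 + 33.2 + 32.3 + 39.7 + 37.0 + 38.5 + 40.6 + 42.0)/8 = 36.7000
Σ(x_t−x̄)(x_{t+1}−x̄) = (22.4000) + (15.4000) + (-13.2000) + (0.9000) + (0.5400) + (7.0200) + (20.6700) = 53.7300
Denominator Σ(x_t−x̄)² = 128.2000
r_1 = 53.7300 / 128.2000 = 0.419

0.419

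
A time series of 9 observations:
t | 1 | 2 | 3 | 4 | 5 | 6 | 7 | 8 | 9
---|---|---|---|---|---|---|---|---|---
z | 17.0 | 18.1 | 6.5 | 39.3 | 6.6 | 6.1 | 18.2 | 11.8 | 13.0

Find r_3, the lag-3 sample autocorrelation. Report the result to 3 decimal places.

Mean z̄ = (17.0 + 18.1 + 6.5 + 39.3 + 6.6 + 6.1 + 18.2 + 11.8 + 13.0)/9 = 15.1778
Numerator Σ_{t=1}^{6}(z_t−z̄)(z_{t+3}−z̄) = 219.3107
Denominator Σ(z_t−z̄)² = 850.3156
r_3 = 219.3107 / 850.3156 = 0.258

0.258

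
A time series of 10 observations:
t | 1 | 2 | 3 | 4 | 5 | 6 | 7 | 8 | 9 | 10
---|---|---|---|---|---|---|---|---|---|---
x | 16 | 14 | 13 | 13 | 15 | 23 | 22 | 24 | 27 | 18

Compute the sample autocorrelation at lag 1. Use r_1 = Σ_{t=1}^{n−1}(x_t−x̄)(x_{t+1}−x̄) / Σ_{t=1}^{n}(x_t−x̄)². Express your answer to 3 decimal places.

0.628

Mean x̄ = (16 + 14 + 13 + 13 + 15 + 23 + 22 + 24 + 27 + 18)/10 = 18.5000
Numerator Σ_{t=1}^{9}(x_t−x̄)(x_{t+1}−x̄) = 147.2500
Denominator Σ(x_t−x̄)² = 234.5000
r_1 = 147.2500 / 234.5000 = 0.628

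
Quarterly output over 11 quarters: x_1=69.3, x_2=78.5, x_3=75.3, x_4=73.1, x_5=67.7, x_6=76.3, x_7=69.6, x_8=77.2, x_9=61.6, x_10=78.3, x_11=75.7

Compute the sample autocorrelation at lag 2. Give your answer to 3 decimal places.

Mean x̄ = (69.3 + 78.5 + 75.3 + 73.1 + 67.7 + 76.3 + 69.6 + 77.2 + 61.6 + 78.3 + 75.7)/11 = 72.9636
Numerator Σ_{t=1}^{9}(x_t−x̄)(x_{t+2}−x̄) = 41.9264
Denominator Σ(x_t−x̄)² = 282.7455
r_2 = 41.9264 / 282.7455 = 0.148

0.148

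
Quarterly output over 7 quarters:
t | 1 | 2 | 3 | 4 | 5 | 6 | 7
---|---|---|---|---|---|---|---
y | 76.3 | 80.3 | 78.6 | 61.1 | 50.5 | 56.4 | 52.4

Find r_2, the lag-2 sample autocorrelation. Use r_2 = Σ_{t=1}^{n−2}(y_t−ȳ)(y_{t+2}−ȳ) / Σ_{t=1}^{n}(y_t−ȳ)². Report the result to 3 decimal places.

0.113

Mean ȳ = (76.3 + 80.3 + 78.6 + 61.1 + 50.5 + 56.4 + 52.4)/7 = 65.0857
Deviations from mean: 11.2143, 15.2143, 13.5143, -3.9857, -14.5857, -8.6857, -12.6857
Σ(y_t−ȳ)(y_{t+2}−ȳ) = (151.5531) + (-60.6398) + (-197.1155) + (34.6188) + (185.0302) = 113.4467
Denominator Σ(y_t−ȳ)² = 1004.8686
r_2 = 113.4467 / 1004.8686 = 0.113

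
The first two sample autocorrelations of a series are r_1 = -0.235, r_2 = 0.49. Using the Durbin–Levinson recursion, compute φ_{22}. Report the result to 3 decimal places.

0.460

φ_{22} = (r_2 − r_1²) / (1 − r_1²)
r_1² = (-0.235)² = 0.055225
Numerator = 0.49 − 0.0552 = 0.4348; denominator = 1 − 0.0552 = 0.9448
φ_{22} = 0.4348 / 0.9448 = 0.460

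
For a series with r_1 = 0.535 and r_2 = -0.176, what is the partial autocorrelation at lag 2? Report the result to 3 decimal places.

-0.648

φ_{22} = (r_2 − r_1²) / (1 − r_1²)
r_1² = (0.535)² = 0.286225
Numerator = -0.176 − 0.2862 = -0.4622; denominator = 1 − 0.2862 = 0.7138
φ_{22} = -0.4622 / 0.7138 = -0.648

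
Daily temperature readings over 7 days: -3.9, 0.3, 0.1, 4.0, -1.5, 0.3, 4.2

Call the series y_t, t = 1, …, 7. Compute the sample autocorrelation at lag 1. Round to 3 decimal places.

Mean ȳ = (-3.9 + 0.3 + 0.1 + 4.0 − 1.5 + 0.3 + 4.2)/7 = 0.5000
Deviations from mean: -4.4000, -0.2000, -0.4000, 3.5000, -2.0000, -0.2000, 3.7000
Numerator Σ_{t=1}^{6}(y_t−ȳ)(y_{t+1}−ȳ) = -7.7800
Denominator Σ(y_t−ȳ)² = 49.5400
r_1 = -7.7800 / 49.5400 = -0.157

-0.157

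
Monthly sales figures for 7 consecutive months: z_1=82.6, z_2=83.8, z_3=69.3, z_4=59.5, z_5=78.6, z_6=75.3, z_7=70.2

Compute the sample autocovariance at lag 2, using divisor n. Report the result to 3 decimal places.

Mean z̄ = (82.6 + 83.8 + 69.3 + 59.5 + 78.6 + 75.3 + 70.2)/7 = 74.1857
Σ_{t=1}^{5}(z_t−z̄)(z_{t+2}−z̄) = -237.8276
γ_2 = -237.8276 / 7 = -33.975

-33.975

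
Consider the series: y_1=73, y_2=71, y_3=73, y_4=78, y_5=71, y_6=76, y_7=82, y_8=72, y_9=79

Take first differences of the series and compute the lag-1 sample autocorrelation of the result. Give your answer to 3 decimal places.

First differences Δy: -2, 2, 5, -7, 5, 6, -10, 7
Mean of differences = 0.7500
Numerator Σ(Δy_t−Δȳ)(Δy_{t+1}−Δȳ) = -165.3125
Denominator Σ(Δy_t−Δȳ)² = 287.5000
r_1(Δy) = -165.3125 / 287.5000 = -0.575

-0.575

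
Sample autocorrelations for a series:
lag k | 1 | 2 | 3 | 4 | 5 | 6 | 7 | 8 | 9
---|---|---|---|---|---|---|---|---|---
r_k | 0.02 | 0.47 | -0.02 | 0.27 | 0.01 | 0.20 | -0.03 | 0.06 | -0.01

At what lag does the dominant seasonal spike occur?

2

The largest autocorrelation is r_2 = 0.47, with weaker echoes at lags 4 (0.27) and 6 (0.20); the remaining lags stay at or below 0.06.
The dominant spike at lag 2 indicates a seasonal period of 2.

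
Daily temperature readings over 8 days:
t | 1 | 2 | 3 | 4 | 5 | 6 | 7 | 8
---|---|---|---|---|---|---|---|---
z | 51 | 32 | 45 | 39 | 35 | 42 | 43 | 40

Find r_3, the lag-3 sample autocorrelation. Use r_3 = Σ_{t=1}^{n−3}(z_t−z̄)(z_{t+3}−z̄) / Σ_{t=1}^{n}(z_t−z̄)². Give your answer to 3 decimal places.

0.160

Mean z̄ = (51 + 32 + 45 + 39 + 35 + 42 + 43 + 40)/8 = 40.8750
Deviations from mean: 10.1250, -8.8750, 4.1250, -1.8750, -5.8750, 1.1250, 2.1250, -0.8750
Σ(z_t−z̄)(z_{t+3}−z̄) = (-18.9844) + (52.1406) + (4.6406) + (-3.9844) + (5.1406) = 38.9531
Denominator Σ(z_t−z̄)² = 242.8750
r_3 = 38.9531 / 242.8750 = 0.160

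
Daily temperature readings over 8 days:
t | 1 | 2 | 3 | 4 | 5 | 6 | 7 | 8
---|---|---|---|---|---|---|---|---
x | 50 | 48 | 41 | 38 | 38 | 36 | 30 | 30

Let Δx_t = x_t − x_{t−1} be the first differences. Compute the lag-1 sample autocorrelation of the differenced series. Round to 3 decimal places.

-0.281

First differences Δx: -2, -7, -3, 0, -2, -6, 0
Mean of differences = -2.8571
Numerator Σ(Δx_t−Δx̄)(Δx_{t+1}−Δx̄) = -12.5918
Denominator Σ(Δx_t−Δx̄)² = 44.8571
r_1(Δx) = -12.5918 / 44.8571 = -0.281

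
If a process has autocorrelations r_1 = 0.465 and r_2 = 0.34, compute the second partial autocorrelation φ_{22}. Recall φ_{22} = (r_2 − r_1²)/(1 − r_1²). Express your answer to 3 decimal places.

0.158

φ_{22} = (r_2 − r_1²) / (1 − r_1²)
r_1² = (0.465)² = 0.216225
Numerator = 0.34 − 0.2162 = 0.1238; denominator = 1 − 0.2162 = 0.7838
φ_{22} = 0.1238 / 0.7838 = 0.158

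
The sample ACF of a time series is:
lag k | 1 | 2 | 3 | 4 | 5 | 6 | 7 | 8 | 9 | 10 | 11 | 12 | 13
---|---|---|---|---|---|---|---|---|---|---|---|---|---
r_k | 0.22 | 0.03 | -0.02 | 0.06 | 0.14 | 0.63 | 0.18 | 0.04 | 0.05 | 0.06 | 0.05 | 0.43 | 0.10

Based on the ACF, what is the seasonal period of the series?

6

The largest autocorrelation is r_6 = 0.63, with a weaker echo at lag 12 (0.43); the remaining lags stay at or below 0.22. The elevated value at lag 1 (0.22), dropping to 0.03 at lag 2, reflects decaying short-term dependence rather than seasonality.
The dominant spike at lag 6 indicates a seasonal period of 6.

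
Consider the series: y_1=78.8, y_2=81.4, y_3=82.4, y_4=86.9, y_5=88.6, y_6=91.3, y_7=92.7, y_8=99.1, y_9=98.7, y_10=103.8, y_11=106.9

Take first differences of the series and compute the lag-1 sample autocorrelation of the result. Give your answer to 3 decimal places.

-0.726

First differences Δy: 2.6, 1.0, 4.5, 1.7, 2.7, 1.4, 6.4, -0.4, 5.1, 3.1
Mean of differences = 2.8100
Numerator Σ(Δy_t−Δȳ)(Δy_{t+1}−Δȳ) = -27.5501
Denominator Σ(Δy_t−Δȳ)² = 37.9290
r_1(Δy) = -27.5501 / 37.9290 = -0.726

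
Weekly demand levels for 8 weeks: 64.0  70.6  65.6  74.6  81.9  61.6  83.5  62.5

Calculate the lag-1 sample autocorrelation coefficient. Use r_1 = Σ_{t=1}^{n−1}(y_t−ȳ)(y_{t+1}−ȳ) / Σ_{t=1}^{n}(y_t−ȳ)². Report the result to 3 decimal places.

-0.564

Mean ȳ = (64.0 + 70.6 + 65.6 + 74.6 + 81.9 + 61.6 + 83.5 + 62.5)/8 = 70.5375
Deviations from mean: -6.5375, 0.0625, -4.9375, 4.0625, 11.3625, -8.9375, 12.9625, -8.0375
Numerator Σ_{t=1}^{7}(y_t−ȳ)(y_{t+1}−ȳ) = -296.2064
Denominator Σ(y_t−ȳ)² = 525.2388
r_1 = -296.2064 / 525.2388 = -0.564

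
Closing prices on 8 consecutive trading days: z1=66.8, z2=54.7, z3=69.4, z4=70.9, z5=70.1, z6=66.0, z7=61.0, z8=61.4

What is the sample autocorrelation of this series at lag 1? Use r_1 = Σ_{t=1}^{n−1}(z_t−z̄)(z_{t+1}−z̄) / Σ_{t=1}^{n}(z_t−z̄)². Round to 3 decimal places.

Mean z̄ = (66.8 + 54.7 + 69.4 + 70.9 + 70.1 + 66.0 + 61.0 + 61.4)/8 = 65.0375
Deviations from mean: 1.7625, -10.3375, 4.3625, 5.8625, 5.0625, 0.9625, -4.0375, -3.6375
Σ(z_t−z̄)(z_{t+1}−z̄) = (-18.2198) + (-45.0973) + (25.5752) + (29.6789) + (4.8727) + (-3.8861) + (14.6864) = 7.6098
Denominator Σ(z_t−z̄)² = 219.4588
r_1 = 7.6098 / 219.4588 = 0.035

0.035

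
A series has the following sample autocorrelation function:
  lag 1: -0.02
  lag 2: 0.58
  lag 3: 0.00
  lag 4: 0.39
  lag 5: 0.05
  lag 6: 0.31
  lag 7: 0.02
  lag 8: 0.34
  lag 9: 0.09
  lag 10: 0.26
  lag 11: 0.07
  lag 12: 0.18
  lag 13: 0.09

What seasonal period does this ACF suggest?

The largest autocorrelation is r_2 = 0.58, with weaker echoes at lags 4 (0.39), 6 (0.31), 8 (0.34), 10 (0.26) and 12 (0.18); the remaining lags stay at or below 0.09.
The dominant spike at lag 2 indicates a seasonal period of 2.

2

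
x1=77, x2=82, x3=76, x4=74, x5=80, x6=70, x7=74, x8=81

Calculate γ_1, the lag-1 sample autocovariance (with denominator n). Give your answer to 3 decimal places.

-3.070

Mean x̄ = (77 + 82 + 76 + 74 + 80 + 70 + 74 + 81)/8 = 76.7500
Deviations: 0.2500, 5.2500, -0.7500, -2.7500, 3.2500, -6.7500, -2.7500, 4.2500
Σ_{t=1}^{7}(x_t−x̄)(x_{t+1}−x̄) = -24.5625
γ_1 = -24.5625 / 8 = -3.070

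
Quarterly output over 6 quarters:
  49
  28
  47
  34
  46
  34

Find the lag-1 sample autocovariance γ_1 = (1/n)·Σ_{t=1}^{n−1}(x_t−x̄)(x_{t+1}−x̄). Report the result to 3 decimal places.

Mean x̄ = (49 + 28 + 47 + 34 + 46 + 34)/6 = 39.6667
Deviations: 9.3333, -11.6667, 7.3333, -5.6667, 6.3333, -5.6667
Σ_{t=1}^{5}(x_t−x̄)(x_{t+1}−x̄) = -307.7778
γ_1 = -307.7778 / 6 = -51.296

-51.296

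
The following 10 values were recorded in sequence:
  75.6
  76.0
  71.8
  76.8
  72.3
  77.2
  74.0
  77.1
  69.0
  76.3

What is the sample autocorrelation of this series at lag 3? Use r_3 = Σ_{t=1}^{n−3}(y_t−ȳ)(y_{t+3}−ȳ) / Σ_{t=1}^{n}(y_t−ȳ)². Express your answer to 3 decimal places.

-0.452

Mean ȳ = (75.6 + 76.0 + 71.8 + 76.8 + 72.3 + 77.2 + 74.0 + 77.1 + 69.0 + 76.3)/10 = 74.6100
Σ(y_t−ȳ)(y_{t+3}−ȳ) = (2.1681) + (-3.2109) + (-7.2779) + (-1.3359) + (-5.7519) + (-14.5299) + (-1.0309) = -30.9693
Denominator Σ(y_t−ȳ)² = 68.5490
r_3 = -30.9693 / 68.5490 = -0.452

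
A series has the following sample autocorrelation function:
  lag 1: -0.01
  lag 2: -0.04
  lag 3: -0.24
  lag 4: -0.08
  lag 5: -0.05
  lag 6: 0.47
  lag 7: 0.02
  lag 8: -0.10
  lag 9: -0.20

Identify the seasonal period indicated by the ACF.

The largest autocorrelation is r_6 = 0.47; the remaining lags stay at or below 0.02.
The dominant spike at lag 6 indicates a seasonal period of 6.

6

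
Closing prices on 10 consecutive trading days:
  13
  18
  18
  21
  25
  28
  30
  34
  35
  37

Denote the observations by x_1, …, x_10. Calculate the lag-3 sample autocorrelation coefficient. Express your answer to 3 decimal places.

0.149

Mean x̄ = (13 + 18 + 18 + 21 + 25 + 28 + 30 + 34 + 35 + 37)/10 = 25.9000
Σ(x_t−x̄)(x_{t+3}−x̄) = (63.2100) + (7.1100) + (-16.5900) + (-20.0900) + (-7.2900) + (19.1100) + (45.5100) = 90.9700
Denominator Σ(x_t−x̄)² = 608.9000
r_3 = 90.9700 / 608.9000 = 0.149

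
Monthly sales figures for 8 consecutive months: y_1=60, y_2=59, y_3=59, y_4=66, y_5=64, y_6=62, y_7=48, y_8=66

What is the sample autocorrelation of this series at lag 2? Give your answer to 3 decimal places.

-0.169

Mean ȳ = (60 + 59 + 59 + 66 + 64 + 62 + 48 + 66)/8 = 60.5000
Deviations from mean: -0.5000, -1.5000, -1.5000, 5.5000, 3.5000, 1.5000, -12.5000, 5.5000
Σ(y_t−ȳ)(y_{t+2}−ȳ) = (0.7500) + (-8.2500) + (-5.2500) + (8.2500) + (-43.7500) + (8.2500) = -40.0000
Denominator Σ(y_t−ȳ)² = 236.0000
r_2 = -40.0000 / 236.0000 = -0.169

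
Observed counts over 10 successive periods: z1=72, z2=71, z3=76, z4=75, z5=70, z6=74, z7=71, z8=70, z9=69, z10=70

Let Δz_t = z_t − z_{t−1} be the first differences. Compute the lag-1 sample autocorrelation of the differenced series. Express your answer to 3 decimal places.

-0.434

First differences Δz: -1, 5, -1, -5, 4, -3, -1, -1, 1
Mean of differences = -0.2222
Numerator Σ(Δz_t−Δz̄)(Δz_{t+1}−Δz̄) = -34.4938
Denominator Σ(Δz_t−Δz̄)² = 79.5556
r_1(Δz) = -34.4938 / 79.5556 = -0.434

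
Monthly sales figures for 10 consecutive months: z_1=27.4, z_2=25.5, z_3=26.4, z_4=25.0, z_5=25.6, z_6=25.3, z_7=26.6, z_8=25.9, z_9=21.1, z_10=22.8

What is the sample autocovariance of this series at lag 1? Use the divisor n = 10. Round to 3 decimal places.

0.882

Mean z̄ = (27.4 + 25.5 + 26.4 + 25.0 + 25.6 + 25.3 + 26.6 + 25.9 + 21.1 + 22.8)/10 = 25.1600
Σ_{t=1}^{9}(z_t−z̄)(z_{t+1}−z̄) = 8.8204
γ_1 = 8.8204 / 10 = 0.882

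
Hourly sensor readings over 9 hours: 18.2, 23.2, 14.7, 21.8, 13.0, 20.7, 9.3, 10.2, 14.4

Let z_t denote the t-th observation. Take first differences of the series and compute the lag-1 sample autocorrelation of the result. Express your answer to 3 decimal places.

First differences Δz: 5.0, -8.5, 7.1, -8.8, 7.7, -11.4, 0.9, 4.2
Mean of differences = -0.4750
Numerator Σ(Δz_t−Δz̄)(Δz_{t+1}−Δz̄) = -333.7506
Denominator Σ(Δz_t−Δz̄)² = 430.9950
r_1(Δz) = -333.7506 / 430.9950 = -0.774

-0.774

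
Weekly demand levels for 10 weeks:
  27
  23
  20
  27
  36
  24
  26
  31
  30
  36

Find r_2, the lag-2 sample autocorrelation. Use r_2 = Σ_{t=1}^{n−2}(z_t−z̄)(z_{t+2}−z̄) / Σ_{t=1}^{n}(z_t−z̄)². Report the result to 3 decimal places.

Mean z̄ = (27 + 23 + 20 + 27 + 36 + 24 + 26 + 31 + 30 + 36)/10 = 28.0000
Numerator Σ_{t=1}^{8}(z_t−z̄)(z_{t+2}−z̄) = -55.0000
Denominator Σ(z_t−z̄)² = 252.0000
r_2 = -55.0000 / 252.0000 = -0.218

-0.218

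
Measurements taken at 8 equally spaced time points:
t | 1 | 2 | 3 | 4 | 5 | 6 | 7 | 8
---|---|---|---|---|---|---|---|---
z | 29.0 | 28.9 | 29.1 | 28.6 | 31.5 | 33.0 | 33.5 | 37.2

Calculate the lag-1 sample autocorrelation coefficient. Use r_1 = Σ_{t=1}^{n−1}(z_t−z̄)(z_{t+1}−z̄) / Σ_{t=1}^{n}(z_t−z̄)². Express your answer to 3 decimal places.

0.508

Mean z̄ = (29.0 + 28.9 + 29.1 + 28.6 + 31.5 + 33.0 + 33.5 + 37.2)/8 = 31.3500
Deviations from mean: -2.3500, -2.4500, -2.2500, -2.7500, 0.1500, 1.6500, 2.1500, 5.8500
Σ(z_t−z̄)(z_{t+1}−z̄) = (5.7575) + (5.5125) + (6.1875) + (-0.4125) + (0.2475) + (3.5475) + (12.5775) = 33.4175
Denominator Σ(z_t−z̄)² = 65.7400
r_1 = 33.4175 / 65.7400 = 0.508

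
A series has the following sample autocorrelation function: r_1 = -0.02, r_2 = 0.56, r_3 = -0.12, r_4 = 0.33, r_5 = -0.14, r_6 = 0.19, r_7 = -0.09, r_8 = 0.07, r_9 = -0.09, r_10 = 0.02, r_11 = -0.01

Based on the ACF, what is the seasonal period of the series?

The largest autocorrelation is r_2 = 0.56, with weaker echoes at lags 4 (0.33) and 6 (0.19); the remaining lags stay at or below 0.07.
The dominant spike at lag 2 indicates a seasonal period of 2.

2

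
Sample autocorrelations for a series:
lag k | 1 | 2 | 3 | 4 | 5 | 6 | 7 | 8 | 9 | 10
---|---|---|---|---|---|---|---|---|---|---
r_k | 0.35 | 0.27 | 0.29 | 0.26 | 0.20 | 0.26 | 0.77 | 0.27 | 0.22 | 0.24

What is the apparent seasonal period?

7

The largest autocorrelation is r_7 = 0.77; the remaining lags stay at or below 0.35. The elevated value at lag 1 (0.35), dropping to 0.27 at lag 2, reflects decaying short-term dependence rather than seasonality.
The dominant spike at lag 7 indicates a seasonal period of 7.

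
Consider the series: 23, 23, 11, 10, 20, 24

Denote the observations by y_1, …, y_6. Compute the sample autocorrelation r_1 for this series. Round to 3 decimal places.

Mean ȳ = (23 + 23 + 11 + 10 + 20 + 24)/6 = 18.5000
Deviations from mean: 4.5000, 4.5000, -7.5000, -8.5000, 1.5000, 5.5000
Σ(y_t−ȳ)(y_{t+1}−ȳ) = (20.2500) + (-33.7500) + (63.7500) + (-12.7500) + (8.2500) = 45.7500
Denominator Σ(y_t−ȳ)² = 201.5000
r_1 = 45.7500 / 201.5000 = 0.227

0.227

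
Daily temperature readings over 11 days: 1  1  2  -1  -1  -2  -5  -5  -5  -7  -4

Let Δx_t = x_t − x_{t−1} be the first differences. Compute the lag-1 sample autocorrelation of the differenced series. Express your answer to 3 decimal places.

-0.336

First differences Δx: 0, 1, -3, 0, -1, -3, 0, 0, -2, 3
Mean of differences = -0.5000
Numerator Σ(Δx_t−Δx̄)(Δx_{t+1}−Δx̄) = -10.2500
Denominator Σ(Δx_t−Δx̄)² = 30.5000
r_1(Δx) = -10.2500 / 30.5000 = -0.336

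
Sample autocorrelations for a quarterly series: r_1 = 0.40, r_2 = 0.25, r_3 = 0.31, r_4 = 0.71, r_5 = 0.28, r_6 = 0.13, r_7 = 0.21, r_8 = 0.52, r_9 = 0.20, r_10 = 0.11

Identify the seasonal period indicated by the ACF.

4

The largest autocorrelation is r_4 = 0.71, with a weaker echo at lag 8 (0.52); the remaining lags stay at or below 0.40. The elevated value at lag 1 (0.40), dropping to 0.25 at lag 2, reflects decaying short-term dependence rather than seasonality.
The dominant spike at lag 4 indicates a seasonal period of 4.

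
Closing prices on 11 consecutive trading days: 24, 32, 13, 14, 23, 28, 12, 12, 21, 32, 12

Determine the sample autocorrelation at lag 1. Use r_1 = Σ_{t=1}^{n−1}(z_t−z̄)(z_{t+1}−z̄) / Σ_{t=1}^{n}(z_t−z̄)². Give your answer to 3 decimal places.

-0.125

Mean z̄ = (24 + 32 + 13 + 14 + 23 + 28 + 12 + 12 + 21 + 32 + 12)/11 = 20.2727
Numerator Σ_{t=1}^{10}(z_t−z̄)(z_{t+1}−z̄) = -81.9835
Denominator Σ(z_t−z̄)² = 654.1818
r_1 = -81.9835 / 654.1818 = -0.125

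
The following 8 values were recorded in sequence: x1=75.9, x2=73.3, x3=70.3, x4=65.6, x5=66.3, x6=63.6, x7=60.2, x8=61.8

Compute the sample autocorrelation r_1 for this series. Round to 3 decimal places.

0.619

Mean x̄ = (75.9 + 73.3 + 70.3 + 65.6 + 66.3 + 63.6 + 60.2 + 61.8)/8 = 67.1250
Deviations from mean: 8.7750, 6.1750, 3.1750, -1.5250, -0.8250, -3.5250, -6.9250, -5.3250
Numerator Σ_{t=1}^{7}(x_t−x̄)(x_{t+1}−x̄) = 134.4019
Denominator Σ(x_t−x̄)² = 216.9550
r_1 = 134.4019 / 216.9550 = 0.619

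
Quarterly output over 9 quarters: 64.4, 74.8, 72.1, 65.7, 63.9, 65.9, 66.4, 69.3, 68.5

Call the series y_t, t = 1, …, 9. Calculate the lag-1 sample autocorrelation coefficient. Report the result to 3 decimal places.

0.132

Mean ȳ = (64.4 + 74.8 + 72.1 + 65.7 + 63.9 + 65.9 + 66.4 + 69.3 + 68.5)/9 = 67.8889
Numerator Σ_{t=1}^{8}(y_t−ȳ)(y_{t+1}−ȳ) = 14.1610
Denominator Σ(y_t−ȳ)² = 106.9089
r_1 = 14.1610 / 106.9089 = 0.132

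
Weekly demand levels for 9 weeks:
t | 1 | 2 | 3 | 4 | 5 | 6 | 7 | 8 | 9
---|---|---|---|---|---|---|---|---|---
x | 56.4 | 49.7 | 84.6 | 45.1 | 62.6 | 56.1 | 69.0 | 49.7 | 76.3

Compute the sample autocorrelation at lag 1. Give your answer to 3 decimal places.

-0.656

Mean x̄ = (56.4 + 49.7 + 84.6 + 45.1 + 62.6 + 56.1 + 69.0 + 49.7 + 76.3)/9 = 61.0556
Numerator Σ_{t=1}^{8}(x_t−x̄)(x_{t+1}−x̄) = -925.1464
Denominator Σ(x_t−x̄)² = 1410.9422
r_1 = -925.1464 / 1410.9422 = -0.656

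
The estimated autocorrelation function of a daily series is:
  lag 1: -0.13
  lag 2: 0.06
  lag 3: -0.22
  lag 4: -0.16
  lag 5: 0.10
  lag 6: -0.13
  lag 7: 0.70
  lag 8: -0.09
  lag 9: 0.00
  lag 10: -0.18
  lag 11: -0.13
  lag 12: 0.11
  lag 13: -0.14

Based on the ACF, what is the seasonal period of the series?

The largest autocorrelation is r_7 = 0.70; the remaining lags stay at or below 0.11.
The dominant spike at lag 7 indicates a seasonal period of 7.

7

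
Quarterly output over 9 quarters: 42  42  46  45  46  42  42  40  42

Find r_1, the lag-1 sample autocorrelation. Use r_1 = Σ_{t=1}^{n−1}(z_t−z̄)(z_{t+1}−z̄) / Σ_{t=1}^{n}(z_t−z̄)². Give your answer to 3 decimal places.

Mean z̄ = (42 + 42 + 46 + 45 + 46 + 42 + 42 + 40 + 42)/9 = 43.0000
Numerator Σ_{t=1}^{8}(z_t−z̄)(z_{t+1}−z̄) = 14.0000
Denominator Σ(z_t−z̄)² = 36.0000
r_1 = 14.0000 / 36.0000 = 0.389

0.389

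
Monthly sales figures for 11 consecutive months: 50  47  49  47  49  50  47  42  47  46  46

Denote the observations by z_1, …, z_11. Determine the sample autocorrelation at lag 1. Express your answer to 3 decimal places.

0.127

Mean z̄ = (50 + 47 + 49 + 47 + 49 + 50 + 47 + 42 + 47 + 46 + 46)/11 = 47.2727
Numerator Σ_{t=1}^{10}(z_t−z̄)(z_{t+1}−z̄) = 6.6529
Denominator Σ(z_t−z̄)² = 52.1818
r_1 = 6.6529 / 52.1818 = 0.127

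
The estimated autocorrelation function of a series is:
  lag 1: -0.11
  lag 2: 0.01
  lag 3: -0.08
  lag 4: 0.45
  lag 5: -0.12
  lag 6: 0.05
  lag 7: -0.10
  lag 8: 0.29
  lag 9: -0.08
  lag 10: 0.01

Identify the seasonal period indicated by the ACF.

4

The largest autocorrelation is r_4 = 0.45, with a weaker echo at lag 8 (0.29); the remaining lags stay at or below 0.05.
The dominant spike at lag 4 indicates a seasonal period of 4.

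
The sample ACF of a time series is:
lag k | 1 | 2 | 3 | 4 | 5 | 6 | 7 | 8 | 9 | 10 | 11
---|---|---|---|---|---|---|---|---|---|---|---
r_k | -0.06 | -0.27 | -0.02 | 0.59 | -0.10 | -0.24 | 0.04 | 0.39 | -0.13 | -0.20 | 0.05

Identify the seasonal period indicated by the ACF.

4

The largest autocorrelation is r_4 = 0.59, with a weaker echo at lag 8 (0.39); the remaining lags stay at or below 0.05.
The dominant spike at lag 4 indicates a seasonal period of 4.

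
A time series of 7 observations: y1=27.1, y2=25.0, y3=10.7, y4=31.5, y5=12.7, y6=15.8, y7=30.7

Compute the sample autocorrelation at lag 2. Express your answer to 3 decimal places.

Mean ȳ = (27.1 + 25.0 + 10.7 + 31.5 + 12.7 + 15.8 + 30.7)/7 = 21.9286
Deviations from mean: 5.1714, 3.0714, -11.2286, 9.5714, -9.2286, -6.1286, 8.7714
Numerator Σ_{t=1}^{5}(y_t−ȳ)(y_{t+2}−ȳ) = -64.6531
Denominator Σ(y_t−ȳ)² = 453.5343
r_2 = -64.6531 / 453.5343 = -0.143

-0.143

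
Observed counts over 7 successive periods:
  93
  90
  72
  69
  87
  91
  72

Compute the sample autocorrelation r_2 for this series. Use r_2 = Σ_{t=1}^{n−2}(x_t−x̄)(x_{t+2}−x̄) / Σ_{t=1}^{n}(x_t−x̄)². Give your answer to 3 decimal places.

-0.653

Mean x̄ = (93 + 90 + 72 + 69 + 87 + 91 + 72)/7 = 82.0000
Numerator Σ_{t=1}^{5}(x_t−x̄)(x_{t+2}−x̄) = -431.0000
Denominator Σ(x_t−x̄)² = 660.0000
r_2 = -431.0000 / 660.0000 = -0.653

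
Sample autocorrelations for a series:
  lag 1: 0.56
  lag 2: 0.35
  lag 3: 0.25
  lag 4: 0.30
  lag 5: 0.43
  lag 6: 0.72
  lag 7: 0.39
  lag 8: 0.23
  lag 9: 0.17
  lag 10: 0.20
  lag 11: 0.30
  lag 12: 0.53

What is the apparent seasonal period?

The largest autocorrelation is r_6 = 0.72; the remaining lags stay at or below 0.56. The elevated value at lag 1 (0.56), dropping to 0.35 at lag 2, reflects decaying short-term dependence rather than seasonality.
The dominant spike at lag 6 indicates a seasonal period of 6.

6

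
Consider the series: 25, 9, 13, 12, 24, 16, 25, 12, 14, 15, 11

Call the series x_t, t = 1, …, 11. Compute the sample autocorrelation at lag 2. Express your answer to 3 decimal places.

Mean x̄ = (25 + 9 + 13 + 12 + 24 + 16 + 25 + 12 + 14 + 15 + 11)/11 = 16.0000
Numerator Σ_{t=1}^{9}(x_t−x̄)(x_{t+2}−x̄) = 45.0000
Denominator Σ(x_t−x̄)² = 346.0000
r_2 = 45.0000 / 346.0000 = 0.130

0.130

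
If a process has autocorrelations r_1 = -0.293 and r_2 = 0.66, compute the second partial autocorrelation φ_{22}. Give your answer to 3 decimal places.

0.628

φ_{22} = (r_2 − r_1²) / (1 − r_1²)
r_1² = (-0.293)² = 0.085849
Numerator = 0.66 − 0.0858 = 0.5742; denominator = 1 − 0.0858 = 0.9142
φ_{22} = 0.5742 / 0.9142 = 0.628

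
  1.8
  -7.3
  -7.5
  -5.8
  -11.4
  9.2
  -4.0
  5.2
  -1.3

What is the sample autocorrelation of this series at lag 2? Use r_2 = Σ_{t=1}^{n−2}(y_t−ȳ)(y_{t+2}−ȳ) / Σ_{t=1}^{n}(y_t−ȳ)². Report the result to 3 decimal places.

0.289

Mean ȳ = (1.8 − 7.3 − 7.5 − 5.8 − 11.4 + 9.2 − 4.0 + 5.2 − 1.3)/9 = -2.3444
Numerator Σ_{t=1}^{7}(y_t−ȳ)(y_{t+2}−ȳ) = 102.9105
Denominator Σ(y_t−ȳ)² = 356.2822
r_2 = 102.9105 / 356.2822 = 0.289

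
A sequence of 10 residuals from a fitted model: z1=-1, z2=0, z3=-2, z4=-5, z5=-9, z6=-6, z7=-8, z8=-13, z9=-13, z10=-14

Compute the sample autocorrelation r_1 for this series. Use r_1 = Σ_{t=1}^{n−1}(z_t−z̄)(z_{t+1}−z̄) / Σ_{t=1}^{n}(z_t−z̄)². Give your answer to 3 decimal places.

Mean z̄ = (-1 + 0 − 2 − 5 − 9 − 6 − 8 − 13 − 13 − 14)/10 = -7.1000
Numerator Σ_{t=1}^{9}(z_t−z̄)(z_{t+1}−z̄) = 163.9900
Denominator Σ(z_t−z̄)² = 240.9000
r_1 = 163.9900 / 240.9000 = 0.681

0.681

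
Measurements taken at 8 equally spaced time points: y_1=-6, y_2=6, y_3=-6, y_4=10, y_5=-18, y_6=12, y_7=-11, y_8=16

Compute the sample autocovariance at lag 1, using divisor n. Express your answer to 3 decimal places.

Mean ȳ = (-6 + 6 − 6 + 10 − 18 + 12 − 11 + 16)/8 = 0.3750
Σ_{t=1}^{7}(y_t−ȳ)(y_{t+1}−ȳ) = -833.5156
γ_1 = -833.5156 / 8 = -104.189

-104.189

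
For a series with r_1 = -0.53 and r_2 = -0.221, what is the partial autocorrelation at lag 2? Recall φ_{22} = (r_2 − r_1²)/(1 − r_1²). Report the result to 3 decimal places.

-0.698

φ_{22} = (r_2 − r_1²) / (1 − r_1²)
r_1² = (-0.53)² = 0.2809
Numerator = -0.221 − 0.2809 = -0.5019; denominator = 1 − 0.2809 = 0.7191
φ_{22} = -0.5019 / 0.7191 = -0.698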